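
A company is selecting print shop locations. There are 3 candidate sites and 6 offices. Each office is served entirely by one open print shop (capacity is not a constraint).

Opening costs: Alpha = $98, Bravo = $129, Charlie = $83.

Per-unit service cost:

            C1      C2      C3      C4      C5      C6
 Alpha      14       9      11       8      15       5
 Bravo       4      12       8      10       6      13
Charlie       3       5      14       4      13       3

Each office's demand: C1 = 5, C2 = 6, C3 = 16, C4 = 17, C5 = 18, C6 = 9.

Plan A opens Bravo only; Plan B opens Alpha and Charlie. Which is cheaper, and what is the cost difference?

Plan B is cheaper by 13.

Plan A: {Bravo}: C1→Bravo 4·5=20, C2→Bravo 12·6=72, C3→Bravo 8·16=128, C4→Bravo 10·17=170, C5→Bravo 6·18=108, C6→Bravo 13·9=117. Service 615; fixed 129; total 744.
Plan B: {Alpha, Charlie}: C1→Charlie 3·5=15, C2→Charlie 5·6=30, C3→Alpha 11·16=176, C4→Charlie 4·17=68, C5→Charlie 13·18=234, C6→Charlie 3·9=27. Service 550; fixed 181; total 731.
Difference: |744 − 731| = 13.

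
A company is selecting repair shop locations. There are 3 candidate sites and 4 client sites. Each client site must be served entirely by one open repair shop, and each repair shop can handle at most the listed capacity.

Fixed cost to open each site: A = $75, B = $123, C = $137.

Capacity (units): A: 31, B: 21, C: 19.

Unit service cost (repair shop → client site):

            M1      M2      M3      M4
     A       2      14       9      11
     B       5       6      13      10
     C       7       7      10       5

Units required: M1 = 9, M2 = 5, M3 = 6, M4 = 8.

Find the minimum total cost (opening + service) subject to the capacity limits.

Open {A}: M1→A 2·9=18, M2→A 14·5=70, M3→A 9·6=54, M4→A 11·8=88.
Loads: A carries 28/31. Service 230; fixed 75; total 305.
Next best feasible plan costs 359.

Minimum total cost: 305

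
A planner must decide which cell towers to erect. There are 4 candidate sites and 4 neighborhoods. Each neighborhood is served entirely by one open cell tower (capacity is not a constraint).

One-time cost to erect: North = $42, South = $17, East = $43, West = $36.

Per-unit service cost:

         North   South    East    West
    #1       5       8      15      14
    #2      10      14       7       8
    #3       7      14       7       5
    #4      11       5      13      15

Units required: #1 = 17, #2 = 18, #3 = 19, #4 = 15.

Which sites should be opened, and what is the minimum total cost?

Open North, South and West; minimum total cost 494.

For any fixed open set, each neighborhood goes to its cheapest open site; total = fixed + service.
{North, South, West}: #1→North 5·17=85, #2→West 8·18=144, #3→West 5·19=95, #4→South 5·15=75. Service 399; fixed 95; total 494.
{South, West}: #1→South 8·17=136, #2→West 8·18=144, #3→West 5·19=95, #4→South 5·15=75. Service 450; fixed 53; total 503.
{North, South, East, West}: service 381 + fixed 138 = 519
{South}: service 729 + fixed 17 = 746
No other subset beats 494.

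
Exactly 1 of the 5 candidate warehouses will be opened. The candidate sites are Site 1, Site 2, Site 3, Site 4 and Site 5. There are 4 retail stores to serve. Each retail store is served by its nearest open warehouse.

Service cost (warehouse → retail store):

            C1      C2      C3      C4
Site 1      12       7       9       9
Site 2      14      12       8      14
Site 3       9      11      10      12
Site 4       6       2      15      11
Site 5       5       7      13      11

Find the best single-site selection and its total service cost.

With exactly 1 open, each retail store uses its cheapest among the chosen.
{Site 4}: C1→Site 4 6, C2→Site 4 2, C3→Site 4 15, C4→Site 4 11. Service cost 34.
{Site 5}: service cost 36
{Site 1}: service cost 37
Among all 5 size-1 choices, {Site 4} is lowest.

Choose Site 4 only; total service cost 34.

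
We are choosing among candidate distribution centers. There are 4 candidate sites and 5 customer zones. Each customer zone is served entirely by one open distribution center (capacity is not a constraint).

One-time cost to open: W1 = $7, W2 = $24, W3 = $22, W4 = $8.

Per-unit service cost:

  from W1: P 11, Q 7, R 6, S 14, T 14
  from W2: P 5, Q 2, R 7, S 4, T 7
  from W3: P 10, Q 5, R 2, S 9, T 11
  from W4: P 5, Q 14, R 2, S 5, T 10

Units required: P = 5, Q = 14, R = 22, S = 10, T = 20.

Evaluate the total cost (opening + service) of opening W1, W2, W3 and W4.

Total cost: 338

Each customer zone is assigned to its cheapest site among the open ones.
{W1, W2, W3, W4}: P→W2 5·5=25, Q→W2 2·14=28, R→W3 2·22=44, S→W2 4·10=40, T→W2 7·20=140. Service 277; fixed 61; total 338.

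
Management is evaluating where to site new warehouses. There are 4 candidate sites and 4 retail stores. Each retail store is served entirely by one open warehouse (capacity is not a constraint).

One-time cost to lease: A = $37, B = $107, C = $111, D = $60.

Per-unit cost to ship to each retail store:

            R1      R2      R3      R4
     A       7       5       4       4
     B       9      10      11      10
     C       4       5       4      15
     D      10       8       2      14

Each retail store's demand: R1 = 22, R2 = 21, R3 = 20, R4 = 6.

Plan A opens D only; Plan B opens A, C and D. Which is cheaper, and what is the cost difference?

Plan A: {D}: R1→D 10·22=220, R2→D 8·21=168, R3→D 2·20=40, R4→D 14·6=84. Service 512; fixed 60; total 572.
Plan B: {A, C, D}: R1→C 4·22=88, R2→A 5·21=105, R3→D 2·20=40, R4→A 4·6=24. Service 257; fixed 208; total 465.
Difference: |572 − 465| = 107.

Plan B is cheaper by 107.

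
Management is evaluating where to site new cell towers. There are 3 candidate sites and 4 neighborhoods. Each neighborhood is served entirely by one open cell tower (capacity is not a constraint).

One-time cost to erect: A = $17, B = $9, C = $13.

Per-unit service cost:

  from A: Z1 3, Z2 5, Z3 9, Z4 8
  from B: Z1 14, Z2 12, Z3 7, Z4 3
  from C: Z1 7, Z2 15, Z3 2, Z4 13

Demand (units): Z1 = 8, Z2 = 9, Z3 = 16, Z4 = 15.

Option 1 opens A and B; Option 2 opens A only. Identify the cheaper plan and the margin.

Option 1 is cheaper by 98.

Option 1: {A, B}: Z1→A 3·8=24, Z2→A 5·9=45, Z3→B 7·16=112, Z4→B 3·15=45. Service 226; fixed 26; total 252.
Option 2: {A}: Z1→A 3·8=24, Z2→A 5·9=45, Z3→A 9·16=144, Z4→A 8·15=120. Service 333; fixed 17; total 350.
Difference: |252 − 350| = 98.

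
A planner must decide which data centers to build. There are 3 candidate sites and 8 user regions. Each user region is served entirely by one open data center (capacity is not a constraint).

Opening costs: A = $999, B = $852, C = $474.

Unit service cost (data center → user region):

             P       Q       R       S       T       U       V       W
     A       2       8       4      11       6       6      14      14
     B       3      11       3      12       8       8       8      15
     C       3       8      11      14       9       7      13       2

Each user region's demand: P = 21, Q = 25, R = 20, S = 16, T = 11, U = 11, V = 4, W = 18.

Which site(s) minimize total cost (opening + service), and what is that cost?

Open C only; minimum total cost 1445.

For any fixed open set, each user region goes to its cheapest open site; total = fixed + service.
{C}: P→C 3·21=63, Q→C 8·25=200, R→C 11·20=220, S→C 14·16=224, T→C 9·11=99, U→C 7·11=77, V→C 13·4=52, W→C 2·18=36. Service 971; fixed 474; total 1445.
{B}: service 1068 + fixed 852 = 1920
{A}: P→A 2·21=42, Q→A 8·25=200, R→A 4·20=80, S→A 11·16=176, T→A 6·11=66, U→A 6·11=66, V→A 14·4=56, W→A 14·18=252. Service 938; fixed 999; total 1937.
{A, B, C}: P→A 2·21=42, Q→A 8·25=200, R→B 3·20=60, S→A 11·16=176, T→A 6·11=66, U→A 6·11=66, V→B 8·4=32, W→C 2·18=36. Service 678; fixed 2325; total 3003.
No other subset beats 1445.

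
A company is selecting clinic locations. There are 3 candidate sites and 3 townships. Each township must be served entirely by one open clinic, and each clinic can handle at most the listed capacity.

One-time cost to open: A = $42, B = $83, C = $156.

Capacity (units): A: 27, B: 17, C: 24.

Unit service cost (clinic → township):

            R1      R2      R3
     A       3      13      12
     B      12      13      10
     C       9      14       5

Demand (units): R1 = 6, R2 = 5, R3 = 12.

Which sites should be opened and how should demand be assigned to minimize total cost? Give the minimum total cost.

Open {A}: R1→A 3·6=18, R2→A 13·5=65, R3→A 12·12=144.
Loads: A carries 23/27. Service 227; fixed 42; total 269.
Next best feasible plan costs 328.

Minimum total cost: 269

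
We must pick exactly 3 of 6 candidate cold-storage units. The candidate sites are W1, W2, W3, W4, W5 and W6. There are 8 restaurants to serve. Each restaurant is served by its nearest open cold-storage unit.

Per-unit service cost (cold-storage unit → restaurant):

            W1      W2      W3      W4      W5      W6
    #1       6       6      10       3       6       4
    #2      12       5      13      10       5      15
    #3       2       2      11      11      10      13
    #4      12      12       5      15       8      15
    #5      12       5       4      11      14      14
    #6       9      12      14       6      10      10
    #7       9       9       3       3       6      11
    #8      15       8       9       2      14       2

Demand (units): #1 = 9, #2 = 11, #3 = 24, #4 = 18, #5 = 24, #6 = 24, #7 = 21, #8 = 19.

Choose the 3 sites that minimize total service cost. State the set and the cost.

With exactly 3 open, each restaurant uses its cheapest among the chosen.
{W2, W3, W4}: #1→W4 3·9=27, #2→W2 5·11=55, #3→W2 2·24=48, #4→W3 5·18=90, #5→W3 4·24=96, #6→W4 6·24=144, #7→W3 3·21=63, #8→W4 2·19=38. Service cost 561.
{W1, W3, W4}: service cost 616
{W2, W4, W5}: service cost 639
Among all 20 size-3 choices, {W2, W3, W4} is lowest.

Choose W2, W3 and W4; total service cost 561.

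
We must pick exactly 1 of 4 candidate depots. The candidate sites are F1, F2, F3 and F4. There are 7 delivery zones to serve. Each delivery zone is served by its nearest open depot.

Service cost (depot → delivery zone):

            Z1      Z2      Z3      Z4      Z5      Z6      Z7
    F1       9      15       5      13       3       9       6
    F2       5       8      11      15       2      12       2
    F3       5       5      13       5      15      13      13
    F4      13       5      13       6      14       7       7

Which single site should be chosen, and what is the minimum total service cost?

With exactly 1 open, each delivery zone uses its cheapest among the chosen.
{F2}: Z1→F2 5, Z2→F2 8, Z3→F2 11, Z4→F2 15, Z5→F2 2, Z6→F2 12, Z7→F2 2. Service cost 55.
{F1}: service cost 60
{F4}: service cost 65
Among all 4 size-1 choices, {F2} is lowest.

Choose F2 only; total service cost 55.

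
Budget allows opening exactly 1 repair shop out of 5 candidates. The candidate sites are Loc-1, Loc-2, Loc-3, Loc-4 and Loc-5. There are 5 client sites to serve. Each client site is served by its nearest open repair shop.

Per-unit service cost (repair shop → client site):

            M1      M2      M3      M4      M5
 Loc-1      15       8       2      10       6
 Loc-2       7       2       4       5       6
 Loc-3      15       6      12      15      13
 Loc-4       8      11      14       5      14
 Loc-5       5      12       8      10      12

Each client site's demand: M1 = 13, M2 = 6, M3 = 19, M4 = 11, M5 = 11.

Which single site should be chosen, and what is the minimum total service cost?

With exactly 1 open, each client site uses its cheapest among the chosen.
{Loc-2}: M1→Loc-2 7·13=91, M2→Loc-2 2·6=12, M3→Loc-2 4·19=76, M4→Loc-2 5·11=55, M5→Loc-2 6·11=66. Service cost 300.
{Loc-1}: service cost 457
{Loc-5}: service cost 531
Among all 5 size-1 choices, {Loc-2} is lowest.

Choose Loc-2 only; total service cost 300.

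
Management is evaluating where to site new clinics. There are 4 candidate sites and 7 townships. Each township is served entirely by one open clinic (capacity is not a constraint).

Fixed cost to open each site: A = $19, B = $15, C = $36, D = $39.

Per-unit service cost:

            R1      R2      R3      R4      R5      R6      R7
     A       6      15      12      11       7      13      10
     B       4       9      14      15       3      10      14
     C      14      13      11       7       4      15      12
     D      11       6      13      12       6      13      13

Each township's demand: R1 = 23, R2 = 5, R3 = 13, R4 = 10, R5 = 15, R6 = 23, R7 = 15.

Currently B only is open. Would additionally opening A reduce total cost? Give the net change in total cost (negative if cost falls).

Yes — net change −107 (cost falls by 107).

Current service cost with {B}: 954.
Adding A: each township re-picks its cheapest; new service cost 828, saving 126.
Extra fixed cost: 19. Net change = 19 − 126 = -107.
(Totals: 969 → 862.)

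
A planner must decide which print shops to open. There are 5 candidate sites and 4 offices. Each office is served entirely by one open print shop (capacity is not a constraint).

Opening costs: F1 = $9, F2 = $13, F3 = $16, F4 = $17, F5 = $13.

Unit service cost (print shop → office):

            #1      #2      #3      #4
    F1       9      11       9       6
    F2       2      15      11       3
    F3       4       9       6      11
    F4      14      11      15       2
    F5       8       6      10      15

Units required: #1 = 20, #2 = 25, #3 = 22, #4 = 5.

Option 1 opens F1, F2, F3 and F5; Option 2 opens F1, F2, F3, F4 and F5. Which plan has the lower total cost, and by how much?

Option 1 is cheaper by 12.

Option 1: {F1, F2, F3, F5}: #1→F2 2·20=40, #2→F5 6·25=150, #3→F3 6·22=132, #4→F2 3·5=15. Service 337; fixed 51; total 388.
Option 2: {F1, F2, F3, F4, F5}: #1→F2 2·20=40, #2→F5 6·25=150, #3→F3 6·22=132, #4→F4 2·5=10. Service 332; fixed 68; total 400.
Difference: |388 − 400| = 12.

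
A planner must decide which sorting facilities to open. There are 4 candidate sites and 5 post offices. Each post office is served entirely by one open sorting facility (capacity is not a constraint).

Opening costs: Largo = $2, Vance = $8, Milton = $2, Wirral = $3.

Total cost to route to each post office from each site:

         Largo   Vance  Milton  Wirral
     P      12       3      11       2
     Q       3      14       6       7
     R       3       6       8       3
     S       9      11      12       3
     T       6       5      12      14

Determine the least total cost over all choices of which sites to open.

For any fixed open set, each post office goes to its cheapest open site; total = fixed + service.
{Largo, Wirral}: P→Wirral 2, Q→Largo 3, R→Largo 3, S→Wirral 3, T→Largo 6. Service 17; fixed 5; total 22.
{Largo, Milton, Wirral}: service 17 + fixed 7 = 24
{Largo, Vance, Wirral}: P→Wirral 2, Q→Largo 3, R→Largo 3, S→Wirral 3, T→Vance 5. Service 16; fixed 13; total 29.
{Largo, Vance, Milton, Wirral}: service 16 + fixed 15 = 31
No other subset beats 22.

Minimum total cost: 22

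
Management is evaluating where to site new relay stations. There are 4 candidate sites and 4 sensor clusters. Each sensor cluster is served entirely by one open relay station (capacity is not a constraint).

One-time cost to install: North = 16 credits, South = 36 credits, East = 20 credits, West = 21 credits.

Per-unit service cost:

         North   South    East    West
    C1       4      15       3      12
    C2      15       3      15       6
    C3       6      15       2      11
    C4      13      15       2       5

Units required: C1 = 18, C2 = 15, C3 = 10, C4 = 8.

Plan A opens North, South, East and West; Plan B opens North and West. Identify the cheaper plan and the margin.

Plan A: {North, South, East, West}: C1→East 3·18=54, C2→South 3·15=45, C3→East 2·10=20, C4→East 2·8=16. Service 135; fixed 93; total 228.
Plan B: {North, West}: C1→North 4·18=72, C2→West 6·15=90, C3→North 6·10=60, C4→West 5·8=40. Service 262; fixed 37; total 299.
Difference: |228 − 299| = 71.

Plan A is cheaper by 71.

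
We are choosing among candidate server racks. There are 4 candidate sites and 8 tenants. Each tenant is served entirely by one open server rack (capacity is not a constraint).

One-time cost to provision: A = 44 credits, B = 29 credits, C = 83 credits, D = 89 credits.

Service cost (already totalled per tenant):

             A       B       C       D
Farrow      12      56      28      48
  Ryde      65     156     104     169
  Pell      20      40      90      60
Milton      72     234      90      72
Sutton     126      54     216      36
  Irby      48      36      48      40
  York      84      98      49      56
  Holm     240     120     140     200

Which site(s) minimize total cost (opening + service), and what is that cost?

For any fixed open set, each tenant goes to its cheapest open site; total = fixed + service.
{A, B}: Farrow→A 12, Ryde→A 65, Pell→A 20, Milton→A 72, Sutton→B 54, Irby→B 36, York→A 84, Holm→B 120. Service 463; fixed 73; total 536.
{A, B, D}: service 417 + fixed 162 = 579
{A, B, C}: service 428 + fixed 156 = 584
{A, B, C, D}: service 410 + fixed 245 = 655
No other subset beats 536.

Open A and B; minimum total cost 536.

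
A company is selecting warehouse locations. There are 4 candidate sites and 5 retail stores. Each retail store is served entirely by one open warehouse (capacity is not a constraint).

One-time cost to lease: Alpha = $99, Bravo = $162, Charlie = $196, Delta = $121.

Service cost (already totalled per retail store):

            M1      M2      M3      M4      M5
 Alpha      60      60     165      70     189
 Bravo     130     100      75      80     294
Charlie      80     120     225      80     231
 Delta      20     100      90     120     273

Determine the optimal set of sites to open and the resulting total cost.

For any fixed open set, each retail store goes to its cheapest open site; total = fixed + service.
{Alpha}: M1→Alpha 60, M2→Alpha 60, M3→Alpha 165, M4→Alpha 70, M5→Alpha 189. Service 544; fixed 99; total 643.
{Alpha, Delta}: service 429 + fixed 220 = 649
{Alpha, Bravo}: M1→Alpha 60, M2→Alpha 60, M3→Bravo 75, M4→Alpha 70, M5→Alpha 189. Service 454; fixed 261; total 715.
{Alpha, Bravo, Charlie, Delta}: service 414 + fixed 578 = 992
(All 15 nonempty subsets were checked; Alpha only is lowest.)

Open Alpha only; minimum total cost 643.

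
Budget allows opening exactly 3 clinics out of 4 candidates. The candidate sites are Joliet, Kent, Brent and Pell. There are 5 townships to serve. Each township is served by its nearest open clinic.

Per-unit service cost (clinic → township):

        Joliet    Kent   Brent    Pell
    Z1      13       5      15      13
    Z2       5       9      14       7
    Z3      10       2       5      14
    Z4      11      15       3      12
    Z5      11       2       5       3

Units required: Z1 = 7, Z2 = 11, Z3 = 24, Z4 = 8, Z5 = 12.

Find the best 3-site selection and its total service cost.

Choose Joliet, Kent and Brent; total service cost 186.

With exactly 3 open, each township uses its cheapest among the chosen.
{Joliet, Kent, Brent}: Z1→Kent 5·7=35, Z2→Joliet 5·11=55, Z3→Kent 2·24=48, Z4→Brent 3·8=24, Z5→Kent 2·12=24. Service cost 186.
{Kent, Brent, Pell}: service cost 208
{Joliet, Kent, Pell}: service cost 250
Among all 4 size-3 choices, {Joliet, Kent, Brent} is lowest.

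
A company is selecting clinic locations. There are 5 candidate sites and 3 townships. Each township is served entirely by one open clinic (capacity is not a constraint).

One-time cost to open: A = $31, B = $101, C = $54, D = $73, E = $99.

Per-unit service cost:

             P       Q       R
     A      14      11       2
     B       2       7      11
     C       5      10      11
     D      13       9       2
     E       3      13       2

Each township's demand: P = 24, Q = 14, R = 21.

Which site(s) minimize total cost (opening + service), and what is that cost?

For any fixed open set, each township goes to its cheapest open site; total = fixed + service.
{A, B}: P→B 2·24=48, Q→B 7·14=98, R→A 2·21=42. Service 188; fixed 132; total 320.
{B, D}: P→B 2·24=48, Q→B 7·14=98, R→D 2·21=42. Service 188; fixed 174; total 362.
{A, B, C}: service 188 + fixed 186 = 374
{A, B, C, D, E}: service 188 + fixed 358 = 546
No other subset beats 320.

Open A and B; minimum total cost 320.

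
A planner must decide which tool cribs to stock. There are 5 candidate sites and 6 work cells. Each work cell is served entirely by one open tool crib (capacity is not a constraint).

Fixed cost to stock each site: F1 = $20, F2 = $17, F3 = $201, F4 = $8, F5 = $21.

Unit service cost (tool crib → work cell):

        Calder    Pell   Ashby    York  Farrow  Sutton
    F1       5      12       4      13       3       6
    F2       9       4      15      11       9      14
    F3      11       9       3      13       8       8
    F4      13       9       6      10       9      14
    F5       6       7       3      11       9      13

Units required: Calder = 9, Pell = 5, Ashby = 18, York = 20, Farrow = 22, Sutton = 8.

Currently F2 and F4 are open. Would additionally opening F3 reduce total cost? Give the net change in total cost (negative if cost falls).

Current service cost with {F2, F4}: 719.
Adding F3: each work cell re-picks its cheapest; new service cost 595, saving 124.
Extra fixed cost: 201. Net change = 201 − 124 = 77.
(Totals: 744 → 821.)

No — net change +77 (cost rises by 77).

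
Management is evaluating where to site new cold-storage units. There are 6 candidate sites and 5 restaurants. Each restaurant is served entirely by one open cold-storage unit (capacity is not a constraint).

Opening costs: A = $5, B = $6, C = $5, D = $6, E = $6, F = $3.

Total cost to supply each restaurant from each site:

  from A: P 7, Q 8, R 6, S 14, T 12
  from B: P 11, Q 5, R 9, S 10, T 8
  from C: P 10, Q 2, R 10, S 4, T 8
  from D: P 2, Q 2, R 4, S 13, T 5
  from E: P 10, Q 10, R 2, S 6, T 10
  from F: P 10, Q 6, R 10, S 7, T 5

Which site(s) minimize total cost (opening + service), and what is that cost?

For any fixed open set, each restaurant goes to its cheapest open site; total = fixed + service.
{C, D}: P→D 2, Q→C 2, R→D 4, S→C 4, T→D 5. Service 17; fixed 11; total 28.
{D, E}: service 17 + fixed 12 = 29
{D, F}: service 20 + fixed 9 = 29
{A, B, C, D, E, F}: service 15 + fixed 31 = 46
No other subset beats 28.

Open C and D; minimum total cost 28.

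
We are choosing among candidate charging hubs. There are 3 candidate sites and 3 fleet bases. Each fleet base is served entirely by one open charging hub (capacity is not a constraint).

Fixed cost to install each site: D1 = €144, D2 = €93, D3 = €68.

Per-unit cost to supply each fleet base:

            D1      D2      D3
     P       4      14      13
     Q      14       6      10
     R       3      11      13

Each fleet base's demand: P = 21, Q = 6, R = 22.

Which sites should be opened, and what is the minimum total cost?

Open D1 only; minimum total cost 378.

For any fixed open set, each fleet base goes to its cheapest open site; total = fixed + service.
{D1}: P→D1 4·21=84, Q→D1 14·6=84, R→D1 3·22=66. Service 234; fixed 144; total 378.
{D1, D3}: P→D1 4·21=84, Q→D3 10·6=60, R→D1 3·22=66. Service 210; fixed 212; total 422.
{D1, D2}: service 186 + fixed 237 = 423
{D1, D2, D3}: P→D1 4·21=84, Q→D2 6·6=36, R→D1 3·22=66. Service 186; fixed 305; total 491.
No other subset beats 378.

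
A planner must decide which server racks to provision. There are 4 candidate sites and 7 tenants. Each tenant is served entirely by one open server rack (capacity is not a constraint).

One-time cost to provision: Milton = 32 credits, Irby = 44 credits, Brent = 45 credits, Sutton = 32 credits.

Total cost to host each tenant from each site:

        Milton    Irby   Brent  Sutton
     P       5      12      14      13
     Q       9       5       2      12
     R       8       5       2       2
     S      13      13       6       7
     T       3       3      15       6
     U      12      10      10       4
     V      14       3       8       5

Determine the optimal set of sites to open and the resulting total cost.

Open Sutton only; minimum total cost 81.

For any fixed open set, each tenant goes to its cheapest open site; total = fixed + service.
{Sutton}: P→Sutton 13, Q→Sutton 12, R→Sutton 2, S→Sutton 7, T→Sutton 6, U→Sutton 4, V→Sutton 5. Service 49; fixed 32; total 81.
{Irby}: P→Irby 12, Q→Irby 5, R→Irby 5, S→Irby 13, T→Irby 3, U→Irby 10, V→Irby 3. Service 51; fixed 44; total 95.
{Milton}: service 64 + fixed 32 = 96
{Milton, Irby, Brent, Sutton}: P→Milton 5, Q→Brent 2, R→Brent 2, S→Brent 6, T→Milton 3, U→Sutton 4, V→Irby 3. Service 25; fixed 153; total 178.
No other subset beats 81.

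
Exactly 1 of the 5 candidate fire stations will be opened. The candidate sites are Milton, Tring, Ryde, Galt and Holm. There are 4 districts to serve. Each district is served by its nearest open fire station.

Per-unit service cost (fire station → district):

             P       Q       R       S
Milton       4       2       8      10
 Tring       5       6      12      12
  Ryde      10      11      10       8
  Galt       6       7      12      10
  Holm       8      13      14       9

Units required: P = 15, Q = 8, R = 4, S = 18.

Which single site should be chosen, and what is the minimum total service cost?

Choose Milton only; total service cost 288.

With exactly 1 open, each district uses its cheapest among the chosen.
{Milton}: P→Milton 4·15=60, Q→Milton 2·8=16, R→Milton 8·4=32, S→Milton 10·18=180. Service cost 288.
{Galt}: service cost 374
{Tring}: service cost 387
Among all 5 size-1 choices, {Milton} is lowest.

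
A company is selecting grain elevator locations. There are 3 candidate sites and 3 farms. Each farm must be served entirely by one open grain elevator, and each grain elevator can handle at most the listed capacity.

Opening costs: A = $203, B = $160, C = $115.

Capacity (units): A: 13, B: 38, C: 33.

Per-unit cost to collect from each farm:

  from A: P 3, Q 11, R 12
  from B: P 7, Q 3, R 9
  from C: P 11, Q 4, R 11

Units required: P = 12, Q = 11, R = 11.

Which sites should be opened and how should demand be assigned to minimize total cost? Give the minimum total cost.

Open {B}: P→B 7·12=84, Q→B 3·11=33, R→B 9·11=99.
Loads: B carries 34/38. Service 216; fixed 160; total 376.
Next best feasible plan costs 491.

Minimum total cost: 376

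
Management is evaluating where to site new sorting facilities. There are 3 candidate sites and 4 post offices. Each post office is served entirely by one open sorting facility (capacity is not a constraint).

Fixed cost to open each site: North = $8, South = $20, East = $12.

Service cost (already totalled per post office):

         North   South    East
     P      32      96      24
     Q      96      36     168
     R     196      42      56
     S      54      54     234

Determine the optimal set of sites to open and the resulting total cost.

Open South and East; minimum total cost 188.

For any fixed open set, each post office goes to its cheapest open site; total = fixed + service.
{South, East}: P→East 24, Q→South 36, R→South 42, S→South 54. Service 156; fixed 32; total 188.
{North, South}: service 164 + fixed 28 = 192
{North, South, East}: service 156 + fixed 40 = 196
{North}: service 378 + fixed 8 = 386
No other subset beats 188.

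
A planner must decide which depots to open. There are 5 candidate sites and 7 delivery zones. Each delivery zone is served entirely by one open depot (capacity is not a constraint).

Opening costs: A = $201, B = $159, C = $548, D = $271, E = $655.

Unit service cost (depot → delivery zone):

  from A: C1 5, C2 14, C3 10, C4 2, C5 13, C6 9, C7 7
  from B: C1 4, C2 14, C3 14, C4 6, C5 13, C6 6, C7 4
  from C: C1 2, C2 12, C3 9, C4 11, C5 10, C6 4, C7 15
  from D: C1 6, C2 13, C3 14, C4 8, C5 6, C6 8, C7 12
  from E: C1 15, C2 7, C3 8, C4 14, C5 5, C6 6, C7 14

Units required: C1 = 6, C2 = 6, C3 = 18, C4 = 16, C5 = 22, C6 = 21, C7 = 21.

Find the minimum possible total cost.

Minimum total cost: 1111

For any fixed open set, each delivery zone goes to its cheapest open site; total = fixed + service.
{B}: C1→B 4·6=24, C2→B 14·6=84, C3→B 14·18=252, C4→B 6·16=96, C5→B 13·22=286, C6→B 6·21=126, C7→B 4·21=84. Service 952; fixed 159; total 1111.
{A}: C1→A 5·6=30, C2→A 14·6=84, C3→A 10·18=180, C4→A 2·16=32, C5→A 13·22=286, C6→A 9·21=189, C7→A 7·21=147. Service 948; fixed 201; total 1149.
{A, B}: service 816 + fixed 360 = 1176
{A, B, C, D, E}: C1→C 2·6=12, C2→E 7·6=42, C3→E 8·18=144, C4→A 2·16=32, C5→E 5·22=110, C6→C 4·21=84, C7→B 4·21=84. Service 508; fixed 1834; total 2342.
No other subset beats 1111.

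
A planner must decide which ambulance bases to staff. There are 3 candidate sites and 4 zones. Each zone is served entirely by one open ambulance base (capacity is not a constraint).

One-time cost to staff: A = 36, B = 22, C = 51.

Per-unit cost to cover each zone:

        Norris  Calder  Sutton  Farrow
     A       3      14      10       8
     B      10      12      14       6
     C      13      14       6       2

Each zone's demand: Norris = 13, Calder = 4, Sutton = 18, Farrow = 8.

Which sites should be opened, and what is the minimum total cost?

For any fixed open set, each zone goes to its cheapest open site; total = fixed + service.
{A, C}: Norris→A 3·13=39, Calder→A 14·4=56, Sutton→C 6·18=108, Farrow→C 2·8=16. Service 219; fixed 87; total 306.
{A, B, C}: service 211 + fixed 109 = 320
{A, B}: service 315 + fixed 58 = 373
{B}: service 478 + fixed 22 = 500
No other subset beats 306.

Open A and C; minimum total cost 306.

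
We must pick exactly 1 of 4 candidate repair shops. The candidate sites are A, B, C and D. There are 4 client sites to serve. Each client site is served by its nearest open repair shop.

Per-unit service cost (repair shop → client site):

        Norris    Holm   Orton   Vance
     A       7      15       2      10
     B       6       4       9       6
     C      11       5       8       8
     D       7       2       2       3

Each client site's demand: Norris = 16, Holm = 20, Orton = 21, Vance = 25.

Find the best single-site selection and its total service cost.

Choose D only; total service cost 269.

With exactly 1 open, each client site uses its cheapest among the chosen.
{D}: Norris→D 7·16=112, Holm→D 2·20=40, Orton→D 2·21=42, Vance→D 3·25=75. Service cost 269.
{B}: service cost 515
{C}: service cost 644
Among all 4 size-1 choices, {D} is lowest.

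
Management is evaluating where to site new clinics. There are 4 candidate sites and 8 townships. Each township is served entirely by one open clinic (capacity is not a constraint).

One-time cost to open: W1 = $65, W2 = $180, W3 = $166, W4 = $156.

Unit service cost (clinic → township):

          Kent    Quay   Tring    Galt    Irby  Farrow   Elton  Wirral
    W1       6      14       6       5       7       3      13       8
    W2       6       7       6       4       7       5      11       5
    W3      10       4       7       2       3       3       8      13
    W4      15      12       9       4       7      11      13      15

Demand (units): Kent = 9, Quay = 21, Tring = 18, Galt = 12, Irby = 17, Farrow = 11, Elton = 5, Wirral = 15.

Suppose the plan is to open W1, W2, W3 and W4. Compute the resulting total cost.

Total cost: 1036

Each township is assigned to its cheapest site among the open ones.
{W1, W2, W3, W4}: Kent→W1 6·9=54, Quay→W3 4·21=84, Tring→W1 6·18=108, Galt→W3 2·12=24, Irby→W3 3·17=51, Farrow→W1 3·11=33, Elton→W3 8·5=40, Wirral→W2 5·15=75. Service 469; fixed 567; total 1036.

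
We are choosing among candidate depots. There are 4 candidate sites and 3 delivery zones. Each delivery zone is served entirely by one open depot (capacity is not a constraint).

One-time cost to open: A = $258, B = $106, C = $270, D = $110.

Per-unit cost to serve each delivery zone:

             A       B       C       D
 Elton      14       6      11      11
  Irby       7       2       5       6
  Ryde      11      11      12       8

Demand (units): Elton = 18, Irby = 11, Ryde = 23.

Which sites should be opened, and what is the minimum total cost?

Open B only; minimum total cost 489.

For any fixed open set, each delivery zone goes to its cheapest open site; total = fixed + service.
{B}: Elton→B 6·18=108, Irby→B 2·11=22, Ryde→B 11·23=253. Service 383; fixed 106; total 489.
{B, D}: Elton→B 6·18=108, Irby→B 2·11=22, Ryde→D 8·23=184. Service 314; fixed 216; total 530.
{D}: service 448 + fixed 110 = 558
{A, B, C, D}: Elton→B 6·18=108, Irby→B 2·11=22, Ryde→D 8·23=184. Service 314; fixed 744; total 1058.
No other subset beats 489.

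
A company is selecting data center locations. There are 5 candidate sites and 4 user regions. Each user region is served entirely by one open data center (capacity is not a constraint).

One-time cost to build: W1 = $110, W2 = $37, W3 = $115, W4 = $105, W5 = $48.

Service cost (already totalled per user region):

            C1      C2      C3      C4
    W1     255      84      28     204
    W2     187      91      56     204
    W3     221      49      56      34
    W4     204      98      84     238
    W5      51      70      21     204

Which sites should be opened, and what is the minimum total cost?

For any fixed open set, each user region goes to its cheapest open site; total = fixed + service.
{W3, W5}: C1→W5 51, C2→W3 49, C3→W5 21, C4→W3 34. Service 155; fixed 163; total 318.
{W2, W3, W5}: C1→W5 51, C2→W3 49, C3→W5 21, C4→W3 34. Service 155; fixed 200; total 355.
{W5}: service 346 + fixed 48 = 394
{W1, W2, W3, W4, W5}: service 155 + fixed 415 = 570
No other subset beats 318.

Open W3 and W5; minimum total cost 318.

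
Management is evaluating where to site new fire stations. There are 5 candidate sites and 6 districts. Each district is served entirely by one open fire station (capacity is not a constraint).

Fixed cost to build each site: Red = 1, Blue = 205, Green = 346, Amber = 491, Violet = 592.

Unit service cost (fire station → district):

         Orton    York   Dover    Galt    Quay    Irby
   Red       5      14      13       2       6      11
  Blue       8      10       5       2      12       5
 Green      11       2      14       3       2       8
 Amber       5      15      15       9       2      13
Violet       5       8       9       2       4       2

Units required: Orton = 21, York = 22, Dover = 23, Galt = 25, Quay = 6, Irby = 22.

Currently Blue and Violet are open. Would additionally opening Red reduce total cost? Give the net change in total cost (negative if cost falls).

Current service cost with {Blue, Violet}: 514.
Adding Red: each district re-picks its cheapest; new service cost 514, saving 0.
Extra fixed cost: 1. Net change = 1 − 0 = 1.
(Totals: 1311 → 1312.)

No — net change +1 (cost rises by 1).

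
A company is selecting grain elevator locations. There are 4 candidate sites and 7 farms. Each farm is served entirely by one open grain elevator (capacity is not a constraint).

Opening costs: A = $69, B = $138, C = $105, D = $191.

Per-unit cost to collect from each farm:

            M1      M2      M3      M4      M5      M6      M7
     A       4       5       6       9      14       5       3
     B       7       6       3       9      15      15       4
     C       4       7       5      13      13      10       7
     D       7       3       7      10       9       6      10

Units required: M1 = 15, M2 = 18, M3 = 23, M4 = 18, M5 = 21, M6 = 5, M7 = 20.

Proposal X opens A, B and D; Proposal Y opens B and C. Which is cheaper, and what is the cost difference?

Proposal X is cheaper by 28.

Proposal X: {A, B, D}: M1→A 4·15=60, M2→D 3·18=54, M3→B 3·23=69, M4→A 9·18=162, M5→D 9·21=189, M6→A 5·5=25, M7→A 3·20=60. Service 619; fixed 398; total 1017.
Proposal Y: {B, C}: M1→C 4·15=60, M2→B 6·18=108, M3→B 3·23=69, M4→B 9·18=162, M5→C 13·21=273, M6→C 10·5=50, M7→B 4·20=80. Service 802; fixed 243; total 1045.
Difference: |1017 − 1045| = 28.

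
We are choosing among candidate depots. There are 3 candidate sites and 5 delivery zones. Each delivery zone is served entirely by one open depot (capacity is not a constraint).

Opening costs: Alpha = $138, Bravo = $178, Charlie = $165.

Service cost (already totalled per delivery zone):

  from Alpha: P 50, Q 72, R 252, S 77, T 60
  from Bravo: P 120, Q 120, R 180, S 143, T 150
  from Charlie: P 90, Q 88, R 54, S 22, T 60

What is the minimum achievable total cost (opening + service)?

Minimum total cost: 479

For any fixed open set, each delivery zone goes to its cheapest open site; total = fixed + service.
{Charlie}: P→Charlie 90, Q→Charlie 88, R→Charlie 54, S→Charlie 22, T→Charlie 60. Service 314; fixed 165; total 479.
{Alpha, Charlie}: service 258 + fixed 303 = 561
{Alpha}: service 511 + fixed 138 = 649
{Alpha, Bravo, Charlie}: service 258 + fixed 481 = 739
No other subset beats 479.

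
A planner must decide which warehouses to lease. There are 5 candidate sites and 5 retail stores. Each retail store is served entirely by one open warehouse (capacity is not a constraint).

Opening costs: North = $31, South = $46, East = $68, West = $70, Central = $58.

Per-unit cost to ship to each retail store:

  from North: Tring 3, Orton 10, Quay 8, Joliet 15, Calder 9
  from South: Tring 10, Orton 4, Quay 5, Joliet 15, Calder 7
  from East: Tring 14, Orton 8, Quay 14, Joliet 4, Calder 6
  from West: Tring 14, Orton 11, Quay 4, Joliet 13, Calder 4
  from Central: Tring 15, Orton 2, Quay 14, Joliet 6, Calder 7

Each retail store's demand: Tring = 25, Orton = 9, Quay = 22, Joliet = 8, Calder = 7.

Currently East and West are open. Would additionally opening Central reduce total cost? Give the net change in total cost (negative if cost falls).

Current service cost with {East, West}: 570.
Adding Central: each retail store re-picks its cheapest; new service cost 516, saving 54.
Extra fixed cost: 58. Net change = 58 − 54 = 4.
(Totals: 708 → 712.)

No — net change +4 (cost rises by 4).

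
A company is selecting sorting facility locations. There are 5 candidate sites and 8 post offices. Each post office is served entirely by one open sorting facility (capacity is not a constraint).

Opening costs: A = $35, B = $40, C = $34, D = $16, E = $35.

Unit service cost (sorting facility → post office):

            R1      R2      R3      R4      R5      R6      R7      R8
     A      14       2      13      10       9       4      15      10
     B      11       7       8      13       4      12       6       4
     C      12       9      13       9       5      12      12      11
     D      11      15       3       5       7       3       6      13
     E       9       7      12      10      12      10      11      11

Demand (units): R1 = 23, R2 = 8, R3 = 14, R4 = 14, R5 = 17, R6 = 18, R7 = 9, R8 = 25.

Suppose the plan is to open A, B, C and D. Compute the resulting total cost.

Each post office is assigned to its cheapest site among the open ones.
{A, B, C, D}: R1→B 11·23=253, R2→A 2·8=16, R3→D 3·14=42, R4→D 5·14=70, R5→B 4·17=68, R6→D 3·18=54, R7→B 6·9=54, R8→B 4·25=100. Service 657; fixed 125; total 782.

Total cost: 782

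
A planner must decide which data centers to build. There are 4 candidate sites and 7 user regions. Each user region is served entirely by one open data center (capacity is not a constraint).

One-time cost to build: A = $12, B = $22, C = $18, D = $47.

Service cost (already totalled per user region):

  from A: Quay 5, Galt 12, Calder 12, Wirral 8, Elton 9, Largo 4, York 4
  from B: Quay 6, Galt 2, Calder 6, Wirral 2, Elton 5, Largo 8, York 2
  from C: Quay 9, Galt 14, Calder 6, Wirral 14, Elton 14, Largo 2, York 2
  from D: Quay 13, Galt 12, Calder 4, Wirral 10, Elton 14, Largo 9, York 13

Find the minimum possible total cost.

Minimum total cost: 53

For any fixed open set, each user region goes to its cheapest open site; total = fixed + service.
{B}: Quay→B 6, Galt→B 2, Calder→B 6, Wirral→B 2, Elton→B 5, Largo→B 8, York→B 2. Service 31; fixed 22; total 53.
{A, B}: service 26 + fixed 34 = 60
{B, C}: service 25 + fixed 40 = 65
{A, B, C, D}: service 22 + fixed 99 = 121
No other subset beats 53.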